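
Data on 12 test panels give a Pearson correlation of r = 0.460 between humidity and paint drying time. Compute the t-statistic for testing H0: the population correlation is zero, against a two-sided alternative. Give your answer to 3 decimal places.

1 − r² = 1 − 0.211600 = 0.788400;  √(1−r²) = 0.887919
√(n−2) = √10 = 3.162278
t = r·√(n−2)/√(1−r²) = 0.460 · 3.162278 / 0.887919 = 1.638

1.638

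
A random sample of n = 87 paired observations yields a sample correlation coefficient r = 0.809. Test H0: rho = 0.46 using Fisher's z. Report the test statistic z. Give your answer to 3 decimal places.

z_r = atanh(0.809) = 1.124128,  z_0 = atanh(0.46) = 0.497311
SE = 1/√(n−3) = 1/√84 = 0.109109
z = (z_r − z_0)/SE = (1.124128 − 0.497311) / 0.109109 = 0.626817 / 0.109109 = 5.745

5.745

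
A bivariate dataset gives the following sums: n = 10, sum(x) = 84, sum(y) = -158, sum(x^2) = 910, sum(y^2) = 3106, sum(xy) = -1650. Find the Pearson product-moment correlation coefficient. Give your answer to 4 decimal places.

S_xy = nΣxy − ΣxΣy = 10·(-1650) − 84·(-158) = -16500 − (-13272) = -3228
S_xx = nΣx² − (Σx)² = 10·910 − 84² = 9100 − 7056 = 2044
S_yy = nΣy² − (Σy)² = 10·3106 − (-158)² = 31060 − 24964 = 6096
r = S_xy / √(S_xx·S_yy) = -3228 / √(2044·6096) = -3228 / √12460224 = -3228 / 3529.9042 = -0.9145

-0.9145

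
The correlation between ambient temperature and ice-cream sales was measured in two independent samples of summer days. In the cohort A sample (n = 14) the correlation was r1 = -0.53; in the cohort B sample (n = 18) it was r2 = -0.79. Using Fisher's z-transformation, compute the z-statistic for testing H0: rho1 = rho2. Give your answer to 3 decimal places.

1.212

Fisher z-transforms: z1 = atanh(-0.53) = -0.590145, z2 = atanh(-0.79) = -1.071432; difference d = 0.481287
Var(d) = 1/11 + 1/15 = 0.0909091 + 0.0666667 = 0.1575758
z = d/√Var(d) = 0.481287 / √0.1575758 = 0.481287 / 0.396958 = 1.212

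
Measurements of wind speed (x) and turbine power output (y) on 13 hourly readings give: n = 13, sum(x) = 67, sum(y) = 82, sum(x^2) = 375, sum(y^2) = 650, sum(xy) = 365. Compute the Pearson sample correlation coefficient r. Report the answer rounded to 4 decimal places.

-0.9176

Numerator: nΣxy − (Σx)(Σy) = 13·365 − (67)(82) = -749
Denominator: √[(nΣx²−(Σx)²)(nΣy²−(Σy)²)]
  nΣx²−(Σx)² = 13·375 − 4489 = 386;  nΣy²−(Σy)² = 13·650 − 6724 = 1726
  √(386·1726) = √666236 = 816.2328
r = -749 / 816.2328 = -0.9176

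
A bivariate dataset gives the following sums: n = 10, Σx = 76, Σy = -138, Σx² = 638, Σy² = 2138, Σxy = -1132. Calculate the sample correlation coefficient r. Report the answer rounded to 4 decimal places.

Numerator: nΣxy − (Σx)(Σy) = 10·(-1132) − (76)(-138) = -832
Denominator: √[(nΣx²−(Σx)²)(nΣy²−(Σy)²)]
  nΣx²−(Σx)² = 10·638 − 5776 = 604;  nΣy²−(Σy)² = 10·2138 − 19044 = 2336
  √(604·2336) = √1410944 = 1187.8316
r = -832 / 1187.8316 = -0.7004

-0.7004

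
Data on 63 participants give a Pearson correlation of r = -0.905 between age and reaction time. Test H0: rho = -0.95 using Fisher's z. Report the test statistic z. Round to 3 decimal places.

Fisher z: atanh(-0.905) = -1.499180, atanh(-0.95) = -1.831781
z = (z_r − z_0)·√(n−3) = (-1.499180 − (-1.831781))·√60 = 0.332601 · 7.745967 = 2.576

2.576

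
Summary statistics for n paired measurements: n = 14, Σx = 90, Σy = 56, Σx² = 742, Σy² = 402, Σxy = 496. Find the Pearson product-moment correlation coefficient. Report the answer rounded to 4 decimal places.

S_xy = nΣxy − ΣxΣy = 14·496 − 90·56 = 6944 − 5040 = 1904
S_xx = nΣx² − (Σx)² = 14·742 − 90² = 10388 − 8100 = 2288
S_yy = nΣy² − (Σy)² = 14·402 − 56² = 5628 − 3136 = 2492
r = S_xy / √(S_xx·S_yy) = 1904 / √(2288·2492) = 1904 / √5701696 = 1904 / 2387.8224 = 0.7974

0.7974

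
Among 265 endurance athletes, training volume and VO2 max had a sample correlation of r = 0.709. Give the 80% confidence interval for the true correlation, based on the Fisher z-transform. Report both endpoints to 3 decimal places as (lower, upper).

z_r = atanh(0.709) = 0.885170;  SE = 1/√(n−3) = 1/√262 = 0.061780
z-limits: 0.885170 ± 1.282·0.061780 = 0.885170 ± 0.079202 = [0.805968, 0.964372]
ρ-limits: (tanh 0.805968, tanh 0.964372) = (0.667, 0.746)

(0.667, 0.746)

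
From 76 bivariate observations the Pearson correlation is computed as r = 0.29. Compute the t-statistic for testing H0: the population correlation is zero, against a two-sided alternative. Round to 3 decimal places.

2.607

t = r·√(n−2) / √(1−r²) with r = 0.29, n = 76
  = 0.29·√74 / √(1 − 0.0841)
  = 0.29·8.602325 / 0.957027
  = 2.494674 / 0.957027 = 2.607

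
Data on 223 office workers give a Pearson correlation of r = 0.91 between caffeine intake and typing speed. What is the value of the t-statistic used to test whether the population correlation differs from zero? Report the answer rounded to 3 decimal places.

32.629

t = r·√(n−2) / √(1−r²) with r = 0.91, n = 223
  = 0.91·√221 / √(1 − 0.8281)
  = 0.91·14.866069 / 0.414608
  = 13.528123 / 0.414608 = 32.629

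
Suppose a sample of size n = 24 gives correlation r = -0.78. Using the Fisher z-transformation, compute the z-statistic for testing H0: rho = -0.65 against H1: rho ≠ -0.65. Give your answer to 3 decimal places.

-1.238

Fisher z: atanh(-0.78) = -1.045371, atanh(-0.65) = -0.775299
z = (z_r − z_0)·√(n−3) = (-1.045371 − (-0.775299))·√21 = -0.270072 · 4.582576 = -1.238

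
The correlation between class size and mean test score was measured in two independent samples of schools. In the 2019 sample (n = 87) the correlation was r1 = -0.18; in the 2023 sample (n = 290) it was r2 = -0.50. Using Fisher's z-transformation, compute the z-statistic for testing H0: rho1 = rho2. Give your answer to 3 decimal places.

Fisher z-transforms: z1 = atanh(-0.18) = -0.181983, z2 = atanh(-0.50) = -0.549306; difference d = 0.367323
Var(d) = 1/84 + 1/287 = 0.0119048 + 0.0034843 = 0.0153891
z = d/√Var(d) = 0.367323 / √0.0153891 = 0.367323 / 0.124053 = 2.961

2.961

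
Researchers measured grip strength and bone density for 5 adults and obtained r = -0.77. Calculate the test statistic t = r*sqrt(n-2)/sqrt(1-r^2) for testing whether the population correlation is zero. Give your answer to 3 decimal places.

-2.090

1 − r² = 1 − 0.5929 = 0.4071;  √(1−r²) = 0.638044
√(n−2) = √3 = 1.732051
t = r·√(n−2)/√(1−r²) = -0.77 · 1.732051 / 0.638044 = -2.090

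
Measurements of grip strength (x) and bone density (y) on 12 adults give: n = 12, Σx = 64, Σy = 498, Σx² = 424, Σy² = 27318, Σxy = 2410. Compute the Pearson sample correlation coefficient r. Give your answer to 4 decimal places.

S_xy = nΣxy − ΣxΣy = 12·2410 − 64·498 = 28920 − 31872 = -2952
S_xx = nΣx² − (Σx)² = 12·424 − 64² = 5088 − 4096 = 992
S_yy = nΣy² − (Σy)² = 12·27318 − 498² = 327816 − 248004 = 79812
r = S_xy / √(S_xx·S_yy) = -2952 / √(992·79812) = -2952 / √79173504 = -2952 / 8897.9494 = -0.3318

-0.3318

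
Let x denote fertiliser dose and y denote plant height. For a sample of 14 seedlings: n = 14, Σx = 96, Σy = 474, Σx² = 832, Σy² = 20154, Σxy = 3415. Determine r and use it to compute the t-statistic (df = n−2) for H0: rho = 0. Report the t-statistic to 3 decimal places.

S_xy = nΣxy − ΣxΣy = 14·3415 − 96·474 = 47810 − 45504 = 2306
S_xx = nΣx² − (Σx)² = 14·832 − 96² = 11648 − 9216 = 2432
S_yy = nΣy² − (Σy)² = 14·20154 − 474² = 282156 − 224676 = 57480
r = S_xy / √(S_xx·S_yy) = 2306 / √(2432·57480) = 2306 / √139791360 = 2306 / 11823.3396 = 0.1950
t = r·√(n−2)/√(1−r²) = 0.1950·√12 / √(1−0.038025) = 0.675500 / 0.980803 = 0.689

0.689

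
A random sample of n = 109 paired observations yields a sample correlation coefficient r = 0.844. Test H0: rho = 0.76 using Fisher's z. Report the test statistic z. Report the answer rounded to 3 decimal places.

2.458

Fisher z: atanh(0.844) = 1.234918, atanh(0.76) = 0.996215
z = (z_r − z_0)·√(n−3) = (1.234918 − 0.996215)·√106 = 0.238703 · 10.295630 = 2.458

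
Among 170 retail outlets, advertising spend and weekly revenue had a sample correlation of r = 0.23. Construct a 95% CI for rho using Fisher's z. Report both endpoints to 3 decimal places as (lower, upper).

(0.082, 0.368)

Fisher z: z_r = atanh(r) = ½·ln((1+0.23)/(1−0.23)) = 0.234189
SE(z) = 1/√(n−3) = 1/√167 = 0.077382
95% ⇒ z* = 1.960; margin = 1.960·0.077382 = 0.151669
CI on z-scale: (0.082520, 0.385858)
Back-transform: tanh(0.082520) = 0.082333, tanh(0.385858) = 0.367784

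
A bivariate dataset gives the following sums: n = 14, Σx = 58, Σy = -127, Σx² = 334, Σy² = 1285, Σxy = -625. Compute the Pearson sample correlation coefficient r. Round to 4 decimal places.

Numerator: nΣxy − (Σx)(Σy) = 14·(-625) − (58)(-127) = -1384
Denominator: √[(nΣx²−(Σx)²)(nΣy²−(Σy)²)]
  nΣx²−(Σx)² = 14·334 − 3364 = 1312;  nΣy²−(Σy)² = 14·1285 − 16129 = 1861
  √(1312·1861) = √2441632 = 1562.5722
r = -1384 / 1562.5722 = -0.8857

-0.8857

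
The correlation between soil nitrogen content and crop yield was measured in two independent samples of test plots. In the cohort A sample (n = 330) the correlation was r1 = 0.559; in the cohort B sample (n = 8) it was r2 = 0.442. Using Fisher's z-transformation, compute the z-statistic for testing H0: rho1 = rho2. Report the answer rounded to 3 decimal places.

Fisher z-transforms: z1 = atanh(0.559) = 0.631377, z2 = atanh(0.442) = 0.474714; difference d = 0.156663
Var(d) = 1/327 + 1/5 = 0.0030581 + 0.2000000 = 0.2030581
z = d/√Var(d) = 0.156663 / √0.2030581 = 0.156663 / 0.450620 = 0.348

0.348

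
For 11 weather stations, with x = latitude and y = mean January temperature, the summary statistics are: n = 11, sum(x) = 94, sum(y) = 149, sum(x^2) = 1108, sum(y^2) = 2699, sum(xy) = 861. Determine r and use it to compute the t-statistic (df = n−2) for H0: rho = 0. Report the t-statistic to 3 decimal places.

-6.390

S_xy = nΣxy − ΣxΣy = 11·861 − 94·149 = 9471 − 14006 = -4535
S_xx = nΣx² − (Σx)² = 11·1108 − 94² = 12188 − 8836 = 3352
S_yy = nΣy² − (Σy)² = 11·2699 − 149² = 29689 − 22201 = 7488
r = S_xy / √(S_xx·S_yy) = -4535 / √(3352·7488) = -4535 / √25099776 = -4535 / 5009.9677 = -0.9052
t = r·√(n−2)/√(1−r²) = -0.9052·√9 / √(1−0.819387) = -2.715600 / 0.424986 = -6.390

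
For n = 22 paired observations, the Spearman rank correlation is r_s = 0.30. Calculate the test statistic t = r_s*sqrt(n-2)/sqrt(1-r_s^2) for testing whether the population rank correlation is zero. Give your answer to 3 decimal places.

1.406

1 − r_s² = 1 − 0.0900 = 0.9100;  √(1−r_s²) = 0.953939
√(n−2) = √20 = 4.472136
t = r_s·√(n−2)/√(1−r_s²) = 0.30 · 4.472136 / 0.953939 = 1.406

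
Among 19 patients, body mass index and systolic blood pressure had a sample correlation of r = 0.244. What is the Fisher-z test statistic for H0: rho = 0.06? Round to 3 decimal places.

0.756

z_r = atanh(0.244) = 0.249023,  z_0 = atanh(0.06) = 0.060072
SE = 1/√(n−3) = 1/√16 = 0.250000
z = (z_r − z_0)/SE = (0.249023 − 0.060072) / 0.250000 = 0.188951 / 0.250000 = 0.756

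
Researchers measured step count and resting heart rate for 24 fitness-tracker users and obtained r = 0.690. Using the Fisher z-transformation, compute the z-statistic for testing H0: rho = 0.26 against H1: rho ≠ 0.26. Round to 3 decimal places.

2.666

Fisher z: atanh(0.690) = 0.847956, atanh(0.26) = 0.266108
z = (z_r − z_0)·√(n−3) = (0.847956 − 0.266108)·√21 = 0.581848 · 4.582576 = 2.666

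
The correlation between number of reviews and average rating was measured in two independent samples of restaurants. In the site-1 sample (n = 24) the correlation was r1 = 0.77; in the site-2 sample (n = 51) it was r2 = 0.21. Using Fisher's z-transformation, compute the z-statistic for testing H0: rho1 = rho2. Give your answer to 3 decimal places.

3.085

Fisher z-transforms: z1 = atanh(0.77) = 1.020328, z2 = atanh(0.21) = 0.213171; difference d = 0.807157
Var(d) = 1/21 + 1/48 = 0.0476190 + 0.0208333 = 0.0684523
z = d/√Var(d) = 0.807157 / √0.0684523 = 0.807157 / 0.261634 = 3.085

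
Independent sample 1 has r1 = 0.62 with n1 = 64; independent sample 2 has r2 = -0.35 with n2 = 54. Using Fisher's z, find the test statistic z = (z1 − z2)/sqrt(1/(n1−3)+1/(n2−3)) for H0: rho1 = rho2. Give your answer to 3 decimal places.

5.747

Fisher z-transforms: z1 = atanh(0.62) = 0.725005, z2 = atanh(-0.35) = -0.365444; difference d = 1.090449
Var(d) = 1/61 + 1/51 = 0.0163934 + 0.0196078 = 0.0360012
z = d/√Var(d) = 1.090449 / √0.0360012 = 1.090449 / 0.189740 = 5.747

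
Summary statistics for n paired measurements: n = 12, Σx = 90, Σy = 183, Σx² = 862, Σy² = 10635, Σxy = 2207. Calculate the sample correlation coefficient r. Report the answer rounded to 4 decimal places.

0.6890

Numerator: nΣxy − (Σx)(Σy) = 12·2207 − (90)(183) = 10014
Denominator: √[(nΣx²−(Σx)²)(nΣy²−(Σy)²)]
  nΣx²−(Σx)² = 12·862 − 8100 = 2244;  nΣy²−(Σy)² = 12·10635 − 33489 = 94131
  √(2244·94131) = √211229964 = 14533.7526
r = 10014 / 14533.7526 = 0.6890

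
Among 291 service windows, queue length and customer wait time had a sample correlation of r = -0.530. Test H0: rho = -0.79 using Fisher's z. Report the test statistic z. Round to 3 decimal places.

z_r = atanh(-0.530) = -0.590145,  z_0 = atanh(-0.79) = -1.071432
SE = 1/√(n−3) = 1/√288 = 0.058926
z = (z_r − z_0)/SE = (-0.590145 − (-1.071432)) / 0.058926 = 0.481287 / 0.058926 = 8.168

8.168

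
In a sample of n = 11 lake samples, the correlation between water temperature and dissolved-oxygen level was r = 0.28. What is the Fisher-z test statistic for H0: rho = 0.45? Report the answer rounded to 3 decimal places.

-0.557

z_r = atanh(0.28) = 0.287682,  z_0 = atanh(0.45) = 0.484700
SE = 1/√(n−3) = 1/√8 = 0.353553
z = (z_r − z_0)/SE = (0.287682 − 0.484700) / 0.353553 = -0.197018 / 0.353553 = -0.557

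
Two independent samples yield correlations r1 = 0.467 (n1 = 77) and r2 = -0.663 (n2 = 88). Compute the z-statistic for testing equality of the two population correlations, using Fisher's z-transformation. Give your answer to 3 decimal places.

8.204

z1 = atanh(0.467) = 0.506227,  z2 = atanh(-0.663) = -0.798148
SE = √(1/(n1−3) + 1/(n2−3)) = √(1/74 + 1/85) = √(0.0135135 + 0.0117647) = √0.0252782 = 0.158991
z = (z1 − z2)/SE = (0.506227 − (-0.798148)) / 0.158991 = 1.304375 / 0.158991 = 8.204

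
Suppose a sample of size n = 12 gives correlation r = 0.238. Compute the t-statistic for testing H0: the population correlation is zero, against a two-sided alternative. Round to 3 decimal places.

1 − r² = 1 − 0.056644 = 0.943356;  √(1−r²) = 0.971265
√(n−2) = √10 = 3.162278
t = r·√(n−2)/√(1−r²) = 0.238 · 3.162278 / 0.971265 = 0.775

0.775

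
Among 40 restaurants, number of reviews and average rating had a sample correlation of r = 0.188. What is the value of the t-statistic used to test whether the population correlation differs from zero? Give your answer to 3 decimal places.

t = r·√(n−2) / √(1−r²) with r = 0.188, n = 40
  = 0.188·√38 / √(1 − 0.035344)
  = 0.188·6.164414 / 0.982169
  = 1.158910 / 0.982169 = 1.180

1.180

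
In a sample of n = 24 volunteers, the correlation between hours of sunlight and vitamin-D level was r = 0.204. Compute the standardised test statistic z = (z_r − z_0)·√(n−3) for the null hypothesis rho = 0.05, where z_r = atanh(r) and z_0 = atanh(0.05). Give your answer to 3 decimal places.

0.719

Fisher z: atanh(0.204) = 0.206903, atanh(0.05) = 0.050042
z = (z_r − z_0)·√(n−3) = (0.206903 − 0.050042)·√21 = 0.156861 · 4.582576 = 0.719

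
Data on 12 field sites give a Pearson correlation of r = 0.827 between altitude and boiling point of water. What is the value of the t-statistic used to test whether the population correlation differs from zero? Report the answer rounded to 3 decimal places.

4.652

1 − r² = 1 − 0.683929 = 0.316071;  √(1−r²) = 0.562202
√(n−2) = √10 = 3.162278
t = r·√(n−2)/√(1−r²) = 0.827 · 3.162278 / 0.562202 = 4.652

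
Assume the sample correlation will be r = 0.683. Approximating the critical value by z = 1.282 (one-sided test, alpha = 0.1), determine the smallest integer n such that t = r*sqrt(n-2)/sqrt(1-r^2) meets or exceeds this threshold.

r√(n−2)/√(1−r²) ≥ 1.282  ⇔  n−2 ≥ (1.282)²·(1−r²)/r²
(1−r²)/r² = (1−0.466489)/0.466489 = 1.1437
n ≥ 2 + 1.643524·1.1437 = 2 + 1.8797 = 3.8797
⌈3.8797⌉ = 4

4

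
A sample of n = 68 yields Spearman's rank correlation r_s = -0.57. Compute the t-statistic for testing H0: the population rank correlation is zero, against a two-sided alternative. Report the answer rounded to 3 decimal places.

t = r_s·√(n−2) / √(1−r_s²) with r_s = -0.57, n = 68
  = -0.57·√66 / √(1 − 0.3249)
  = -0.57·8.124038 / 0.821645
  = -4.630702 / 0.821645 = -5.636

-5.636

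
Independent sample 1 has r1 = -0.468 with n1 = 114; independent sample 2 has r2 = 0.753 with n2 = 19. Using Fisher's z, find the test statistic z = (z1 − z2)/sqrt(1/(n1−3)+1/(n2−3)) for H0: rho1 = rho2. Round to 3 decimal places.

-5.562

Fisher z-transforms: z1 = atanh(-0.468) = -0.507506, z2 = atanh(0.753) = 0.979848; difference d = -1.487354
Var(d) = 1/111 + 1/16 = 0.0090090 + 0.0625000 = 0.0715090
z = d/√Var(d) = -1.487354 / √0.0715090 = -1.487354 / 0.267412 = -5.562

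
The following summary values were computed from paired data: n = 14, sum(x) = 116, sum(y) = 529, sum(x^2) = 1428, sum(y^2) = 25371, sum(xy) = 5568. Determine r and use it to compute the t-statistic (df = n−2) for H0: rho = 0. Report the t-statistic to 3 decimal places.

3.898

S_xy = nΣxy − ΣxΣy = 14·5568 − 116·529 = 77952 − 61364 = 16588
S_xx = nΣx² − (Σx)² = 14·1428 − 116² = 19992 − 13456 = 6536
S_yy = nΣy² − (Σy)² = 14·25371 − 529² = 355194 − 279841 = 75353
r = S_xy / √(S_xx·S_yy) = 16588 / √(6536·75353) = 16588 / √492507208 = 16588 / 22192.5034 = 0.7475
t = r·√(n−2)/√(1−r²) = 0.7475·√12 / √(1−0.558756) = 2.589416 / 0.664262 = 3.898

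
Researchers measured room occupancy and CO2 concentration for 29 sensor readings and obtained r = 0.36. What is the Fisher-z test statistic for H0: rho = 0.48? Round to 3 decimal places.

-0.745

Fisher z: atanh(0.36) = 0.376886, atanh(0.48) = 0.522984
z = (z_r − z_0)·√(n−3) = (0.376886 − 0.522984)·√26 = -0.146098 · 5.099020 = -0.745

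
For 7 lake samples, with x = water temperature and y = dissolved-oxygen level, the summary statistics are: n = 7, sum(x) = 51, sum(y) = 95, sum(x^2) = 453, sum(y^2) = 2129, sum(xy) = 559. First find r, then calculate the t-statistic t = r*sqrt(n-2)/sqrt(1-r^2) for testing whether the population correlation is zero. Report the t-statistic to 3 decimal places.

Numerator: nΣxy − (Σx)(Σy) = 7·559 − (51)(95) = -932
Denominator: √[(nΣx²−(Σx)²)(nΣy²−(Σy)²)]
  nΣx²−(Σx)² = 7·453 − 2601 = 570;  nΣy²−(Σy)² = 7·2129 − 9025 = 5878
  √(570·5878) = √3350460 = 1830.4262
r = -932 / 1830.4262 = -0.5092
t = r·√(n−2)/√(1−r²) = -0.5092·√5 / √(1−0.259285) = -1.138606 / 0.860648 = -1.323

-1.323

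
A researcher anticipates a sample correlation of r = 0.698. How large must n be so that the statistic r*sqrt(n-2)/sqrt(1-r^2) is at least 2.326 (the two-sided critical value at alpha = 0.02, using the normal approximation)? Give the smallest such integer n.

r√(n−2)/√(1−r²) ≥ 2.326  ⇔  n−2 ≥ (2.326)²·(1−r²)/r²
(1−r²)/r² = (1−0.487204)/0.487204 = 1.0525
n ≥ 2 + 5.410276·1.0525 = 2 + 5.6943 = 7.6943
⌈7.6943⌉ = 8

8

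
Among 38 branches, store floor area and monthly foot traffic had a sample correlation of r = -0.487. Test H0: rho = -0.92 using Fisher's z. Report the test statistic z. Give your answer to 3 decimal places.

Fisher z: atanh(-0.487) = -0.532120, atanh(-0.92) = -1.589027
z = (z_r − z_0)·√(n−3) = (-0.532120 − (-1.589027))·√35 = 1.056907 · 5.916080 = 6.253

6.253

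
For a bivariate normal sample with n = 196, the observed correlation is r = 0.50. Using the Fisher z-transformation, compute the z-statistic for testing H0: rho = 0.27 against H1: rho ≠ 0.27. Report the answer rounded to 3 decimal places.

3.785

Fisher z: atanh(0.50) = 0.549306, atanh(0.27) = 0.276864
z = (z_r − z_0)·√(n−3) = (0.549306 − 0.276864)·√193 = 0.272442 · 13.892444 = 3.785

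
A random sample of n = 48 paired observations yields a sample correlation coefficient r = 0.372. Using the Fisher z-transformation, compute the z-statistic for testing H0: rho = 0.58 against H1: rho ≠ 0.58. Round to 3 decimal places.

-1.823

Fisher z: atanh(0.372) = 0.390742, atanh(0.58) = 0.662463
z = (z_r − z_0)·√(n−3) = (0.390742 − 0.662463)·√45 = -0.271721 · 6.708204 = -1.823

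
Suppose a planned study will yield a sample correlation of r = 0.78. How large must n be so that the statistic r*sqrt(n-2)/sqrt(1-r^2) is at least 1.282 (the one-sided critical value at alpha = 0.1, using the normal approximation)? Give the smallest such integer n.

r√(n−2)/√(1−r²) ≥ 1.282  ⇔  n−2 ≥ (1.282)²·(1−r²)/r²
(1−r²)/r² = (1−0.6084)/0.6084 = 0.6437
n ≥ 2 + 1.643524·0.6437 = 2 + 1.0579 = 3.0579
⌈3.0579⌉ = 4

4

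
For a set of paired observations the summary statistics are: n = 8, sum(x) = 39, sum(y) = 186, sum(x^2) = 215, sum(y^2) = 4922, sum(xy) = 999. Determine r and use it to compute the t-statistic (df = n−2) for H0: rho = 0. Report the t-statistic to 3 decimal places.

Numerator: nΣxy − (Σx)(Σy) = 8·999 − (39)(186) = 738
Denominator: √[(nΣx²−(Σx)²)(nΣy²−(Σy)²)]
  nΣx²−(Σx)² = 8·215 − 1521 = 199;  nΣy²−(Σy)² = 8·4922 − 34596 = 4780
  √(199·4780) = √951220 = 975.3051
r = 738 / 975.3051 = 0.7567
t = r·√(n−2)/√(1−r²) = 0.7567·√6 / √(1−0.572595) = 1.853529 / 0.653762 = 2.835

2.835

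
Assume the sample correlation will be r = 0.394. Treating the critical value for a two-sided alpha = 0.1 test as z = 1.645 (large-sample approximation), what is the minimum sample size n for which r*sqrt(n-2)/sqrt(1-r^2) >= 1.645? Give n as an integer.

Need r·√(n−2)/√(1−r²) ≥ 1.645
√(n−2) ≥ 1.645·√(1−0.155236) / 0.394 = 1.645·0.919110 / 0.394 = 3.8374
n−2 ≥ 14.7256  ⇒  n ≥ 16.7256
Smallest integer n = 17

17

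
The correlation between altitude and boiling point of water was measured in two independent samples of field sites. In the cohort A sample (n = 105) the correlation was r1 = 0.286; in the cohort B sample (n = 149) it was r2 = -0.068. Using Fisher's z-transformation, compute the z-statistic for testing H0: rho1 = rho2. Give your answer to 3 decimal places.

z1 = atanh(0.286) = 0.294204,  z2 = atanh(-0.068) = -0.068105
SE = √(1/(n1−3) + 1/(n2−3)) = √(1/102 + 1/146) = √(0.0098039 + 0.0068493) = √0.0166532 = 0.129047
z = (z1 − z2)/SE = (0.294204 − (-0.068105)) / 0.129047 = 0.362309 / 0.129047 = 2.808

2.808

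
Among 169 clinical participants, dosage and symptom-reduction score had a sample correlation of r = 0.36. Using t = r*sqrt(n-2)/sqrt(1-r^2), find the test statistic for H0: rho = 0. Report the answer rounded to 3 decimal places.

1 − r² = 1 − 0.1296 = 0.8704;  √(1−r²) = 0.932952
√(n−2) = √167 = 12.922848
t = r·√(n−2)/√(1−r²) = 0.36 · 12.922848 / 0.932952 = 4.987

4.987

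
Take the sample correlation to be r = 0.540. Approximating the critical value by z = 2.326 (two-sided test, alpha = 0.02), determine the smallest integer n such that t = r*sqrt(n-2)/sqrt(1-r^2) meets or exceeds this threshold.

Need r·√(n−2)/√(1−r²) ≥ 2.326
√(n−2) ≥ 2.326·√(1−0.291600) / 0.540 = 2.326·0.841665 / 0.540 = 3.6254
n−2 ≥ 13.1435  ⇒  n ≥ 15.1435
Smallest integer n = 16

16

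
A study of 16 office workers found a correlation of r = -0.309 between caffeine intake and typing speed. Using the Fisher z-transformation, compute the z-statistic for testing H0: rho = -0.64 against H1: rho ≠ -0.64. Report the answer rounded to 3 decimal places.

1.582

Fisher z: atanh(-0.309) = -0.319439, atanh(-0.64) = -0.758174
z = (z_r − z_0)·√(n−3) = (-0.319439 − (-0.758174))·√13 = 0.438735 · 3.605551 = 1.582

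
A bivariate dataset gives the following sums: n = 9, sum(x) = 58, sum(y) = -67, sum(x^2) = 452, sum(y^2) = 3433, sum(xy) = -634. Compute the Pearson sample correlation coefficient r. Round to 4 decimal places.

S_xy = nΣxy − ΣxΣy = 9·(-634) − 58·(-67) = -5706 − (-3886) = -1820
S_xx = nΣx² − (Σx)² = 9·452 − 58² = 4068 − 3364 = 704
S_yy = nΣy² − (Σy)² = 9·3433 − (-67)² = 30897 − 4489 = 26408
r = S_xy / √(S_xx·S_yy) = -1820 / √(704·26408) = -1820 / √18591232 = -1820 / 4311.7551 = -0.4221

-0.4221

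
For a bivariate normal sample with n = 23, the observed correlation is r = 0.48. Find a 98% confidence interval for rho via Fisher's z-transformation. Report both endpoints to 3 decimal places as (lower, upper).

(0.003, 0.779)

Fisher z: z_r = atanh(r) = ½·ln((1+0.48)/(1−0.48)) = 0.522984
SE(z) = 1/√(n−3) = 1/√20 = 0.223607
98% ⇒ z* = 2.326; margin = 2.326·0.223607 = 0.520110
CI on z-scale: (0.002874, 1.043094)
Back-transform: tanh(0.002874) = 0.002874, tanh(1.043094) = 0.779107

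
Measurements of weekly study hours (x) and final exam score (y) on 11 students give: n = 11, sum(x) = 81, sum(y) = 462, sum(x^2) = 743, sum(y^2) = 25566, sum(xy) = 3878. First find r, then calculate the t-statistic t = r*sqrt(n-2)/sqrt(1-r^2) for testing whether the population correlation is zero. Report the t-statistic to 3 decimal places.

1.736

Numerator: nΣxy − (Σx)(Σy) = 11·3878 − (81)(462) = 5236
Denominator: √[(nΣx²−(Σx)²)(nΣy²−(Σy)²)]
  nΣx²−(Σx)² = 11·743 − 6561 = 1612;  nΣy²−(Σy)² = 11·25566 − 213444 = 67782
  √(1612·67782) = √109264584 = 10452.9701
r = 5236 / 10452.9701 = 0.5009
t = r·√(n−2)/√(1−r²) = 0.5009·√9 / √(1−0.250901) = 1.502700 / 0.865505 = 1.736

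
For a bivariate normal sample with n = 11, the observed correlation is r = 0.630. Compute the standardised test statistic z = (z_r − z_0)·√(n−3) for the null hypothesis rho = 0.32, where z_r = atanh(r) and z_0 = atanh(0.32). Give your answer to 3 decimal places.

1.159

z_r = atanh(0.630) = 0.741416,  z_0 = atanh(0.32) = 0.331647
SE = 1/√(n−3) = 1/√8 = 0.353553
z = (z_r − z_0)/SE = (0.741416 − 0.331647) / 0.353553 = 0.409769 / 0.353553 = 1.159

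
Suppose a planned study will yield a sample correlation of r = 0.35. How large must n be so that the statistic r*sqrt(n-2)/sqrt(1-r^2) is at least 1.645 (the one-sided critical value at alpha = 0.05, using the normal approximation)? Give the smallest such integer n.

22

r√(n−2)/√(1−r²) ≥ 1.645  ⇔  n−2 ≥ (1.645)²·(1−r²)/r²
(1−r²)/r² = (1−0.1225)/0.1225 = 7.1633
n ≥ 2 + 2.706025·7.1633 = 2 + 19.3841 = 21.3841
⌈21.3841⌉ = 22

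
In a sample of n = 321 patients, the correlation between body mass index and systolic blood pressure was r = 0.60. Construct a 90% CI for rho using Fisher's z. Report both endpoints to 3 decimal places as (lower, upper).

z_r = atanh(0.60) = 0.693147;  SE = 1/√(n−3) = 1/√318 = 0.056077
z-limits: 0.693147 ± 1.645·0.056077 = 0.693147 ± 0.092247 = [0.600900, 0.785394]
ρ-limits: (tanh 0.600900, tanh 0.785394) = (0.538, 0.656)

(0.538, 0.656)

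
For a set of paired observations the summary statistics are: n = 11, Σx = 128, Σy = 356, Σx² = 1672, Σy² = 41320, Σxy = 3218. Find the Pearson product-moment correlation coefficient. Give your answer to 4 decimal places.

-0.3964

S_xy = nΣxy − ΣxΣy = 11·3218 − 128·356 = 35398 − 45568 = -10170
S_xx = nΣx² − (Σx)² = 11·1672 − 128² = 18392 − 16384 = 2008
S_yy = nΣy² − (Σy)² = 11·41320 − 356² = 454520 − 126736 = 327784
r = S_xy / √(S_xx·S_yy) = -10170 / √(2008·327784) = -10170 / √658190272 = -10170 / 25655.2192 = -0.3964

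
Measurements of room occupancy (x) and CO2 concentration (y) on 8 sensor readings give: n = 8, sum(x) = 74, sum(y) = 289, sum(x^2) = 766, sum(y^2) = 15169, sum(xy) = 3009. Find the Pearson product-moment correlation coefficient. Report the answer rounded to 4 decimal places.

Numerator: nΣxy − (Σx)(Σy) = 8·3009 − (74)(289) = 2686
Denominator: √[(nΣx²−(Σx)²)(nΣy²−(Σy)²)]
  nΣx²−(Σx)² = 8·766 − 5476 = 652;  nΣy²−(Σy)² = 8·15169 − 83521 = 37831
  √(652·37831) = √24665812 = 4966.4688
r = 2686 / 4966.4688 = 0.5408

0.5408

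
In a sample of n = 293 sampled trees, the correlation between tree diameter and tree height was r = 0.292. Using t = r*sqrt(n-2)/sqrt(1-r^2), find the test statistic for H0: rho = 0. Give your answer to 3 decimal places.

1 − r² = 1 − 0.085264 = 0.914736;  √(1−r²) = 0.956418
√(n−2) = √291 = 17.058722
t = r·√(n−2)/√(1−r²) = 0.292 · 17.058722 / 0.956418 = 5.208

5.208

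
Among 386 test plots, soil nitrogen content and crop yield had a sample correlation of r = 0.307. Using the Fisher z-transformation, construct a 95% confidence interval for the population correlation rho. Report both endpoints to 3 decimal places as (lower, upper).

Fisher z: z_r = atanh(r) = ½·ln((1+0.307)/(1−0.307)) = 0.317230
SE(z) = 1/√(n−3) = 1/√383 = 0.051098
95% ⇒ z* = 1.960; margin = 1.960·0.051098 = 0.100152
CI on z-scale: (0.217078, 0.417382)
Back-transform: tanh(0.217078) = 0.213731, tanh(0.417382) = 0.394723

(0.214, 0.395)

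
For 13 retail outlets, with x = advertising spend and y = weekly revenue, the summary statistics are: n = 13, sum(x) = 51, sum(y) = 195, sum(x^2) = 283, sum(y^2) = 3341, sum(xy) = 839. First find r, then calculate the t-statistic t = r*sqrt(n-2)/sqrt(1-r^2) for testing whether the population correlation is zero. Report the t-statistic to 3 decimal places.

S_xy = nΣxy − ΣxΣy = 13·839 − 51·195 = 10907 − 9945 = 962
S_xx = nΣx² − (Σx)² = 13·283 − 51² = 3679 − 2601 = 1078
S_yy = nΣy² − (Σy)² = 13·3341 − 195² = 43433 − 38025 = 5408
r = S_xy / √(S_xx·S_yy) = 962 / √(1078·5408) = 962 / √5829824 = 962 / 2414.5028 = 0.3984
t = r·√(n−2)/√(1−r²) = 0.3984·√11 / √(1−0.158723) = 1.321343 / 0.917212 = 1.441

1.441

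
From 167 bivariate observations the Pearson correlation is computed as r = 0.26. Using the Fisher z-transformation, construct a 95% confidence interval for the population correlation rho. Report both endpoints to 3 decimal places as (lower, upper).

(0.113, 0.396)

z_r = atanh(0.26) = 0.266108;  SE = 1/√(n−3) = 1/√164 = 0.078087
z-limits: 0.266108 ± 1.960·0.078087 = 0.266108 ± 0.153051 = [0.113057, 0.419159]
ρ-limits: (tanh 0.113057, tanh 0.419159) = (0.113, 0.396)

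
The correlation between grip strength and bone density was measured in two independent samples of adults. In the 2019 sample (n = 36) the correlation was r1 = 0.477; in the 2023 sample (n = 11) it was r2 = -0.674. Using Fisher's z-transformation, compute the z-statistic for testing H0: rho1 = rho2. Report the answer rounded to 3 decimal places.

3.393

z1 = atanh(0.477) = 0.519093,  z2 = atanh(-0.674) = -0.818037
SE = √(1/(n1−3) + 1/(n2−3)) = √(1/33 + 1/8) = √(0.0303030 + 0.1250000) = √0.1553030 = 0.394085
z = (z1 − z2)/SE = (0.519093 − (-0.818037)) / 0.394085 = 1.337130 / 0.394085 = 3.393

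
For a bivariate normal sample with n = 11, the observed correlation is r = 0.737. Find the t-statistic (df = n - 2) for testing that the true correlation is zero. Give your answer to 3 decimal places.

3.271

1 − r² = 1 − 0.543169 = 0.456831;  √(1−r²) = 0.675893
√(n−2) = √9 = 3.000000
t = r·√(n−2)/√(1−r²) = 0.737 · 3.000000 / 0.675893 = 3.271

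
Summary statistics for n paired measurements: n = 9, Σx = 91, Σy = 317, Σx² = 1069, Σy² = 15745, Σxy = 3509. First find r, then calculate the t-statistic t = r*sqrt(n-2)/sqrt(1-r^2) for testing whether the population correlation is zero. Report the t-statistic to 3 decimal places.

1.047

Numerator: nΣxy − (Σx)(Σy) = 9·3509 − (91)(317) = 2734
Denominator: √[(nΣx²−(Σx)²)(nΣy²−(Σy)²)]
  nΣx²−(Σx)² = 9·1069 − 8281 = 1340;  nΣy²−(Σy)² = 9·15745 − 100489 = 41216
  √(1340·41216) = √55229440 = 7431.6512
r = 2734 / 7431.6512 = 0.3679
t = r·√(n−2)/√(1−r²) = 0.3679·√7 / √(1−0.135350) = 0.973372 / 0.929866 = 1.047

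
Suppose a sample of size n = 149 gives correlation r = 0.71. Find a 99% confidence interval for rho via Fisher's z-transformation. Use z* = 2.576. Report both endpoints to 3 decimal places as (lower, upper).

(0.588, 0.801)

Fisher z: z_r = atanh(r) = ½·ln((1+0.71)/(1−0.71)) = 0.887184
SE(z) = 1/√(n−3) = 1/√146 = 0.082761
99% ⇒ z* = 2.576; margin = 2.576·0.082761 = 0.213192
CI on z-scale: (0.673992, 1.100376)
Back-transform: tanh(0.673992) = 0.587600, tanh(1.100376) = 0.800634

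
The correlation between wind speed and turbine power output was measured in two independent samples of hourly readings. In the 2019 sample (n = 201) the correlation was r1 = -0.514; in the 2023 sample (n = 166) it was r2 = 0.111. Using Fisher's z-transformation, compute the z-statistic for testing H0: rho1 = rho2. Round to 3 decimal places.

-6.426

Fisher z-transforms: z1 = atanh(-0.514) = -0.568151, z2 = atanh(0.111) = 0.111459; difference d = -0.679610
Var(d) = 1/198 + 1/163 = 0.0050505 + 0.0061350 = 0.0111855
z = d/√Var(d) = -0.679610 / √0.0111855 = -0.679610 / 0.105762 = -6.426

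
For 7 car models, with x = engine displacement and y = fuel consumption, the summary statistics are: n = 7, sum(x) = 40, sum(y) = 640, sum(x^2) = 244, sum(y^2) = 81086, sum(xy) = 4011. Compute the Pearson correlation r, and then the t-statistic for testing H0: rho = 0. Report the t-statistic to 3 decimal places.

1.675

S_xy = nΣxy − ΣxΣy = 7·4011 − 40·640 = 28077 − 25600 = 2477
S_xx = nΣx² − (Σx)² = 7·244 − 40² = 1708 − 1600 = 108
S_yy = nΣy² − (Σy)² = 7·81086 − 640² = 567602 − 409600 = 158002
r = S_xy / √(S_xx·S_yy) = 2477 / √(108·158002) = 2477 / √17064216 = 2477 / 4130.8856 = 0.5996
t = r·√(n−2)/√(1−r²) = 0.5996·√5 / √(1−0.359520) = 1.340746 / 0.800300 = 1.675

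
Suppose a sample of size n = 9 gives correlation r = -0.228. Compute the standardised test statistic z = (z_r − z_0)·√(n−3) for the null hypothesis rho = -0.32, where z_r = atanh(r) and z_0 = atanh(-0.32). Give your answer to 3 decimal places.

Fisher z: atanh(-0.228) = -0.232079, atanh(-0.32) = -0.331647
z = (z_r − z_0)·√(n−3) = (-0.232079 − (-0.331647))·√6 = 0.099568 · 2.449490 = 0.244

0.244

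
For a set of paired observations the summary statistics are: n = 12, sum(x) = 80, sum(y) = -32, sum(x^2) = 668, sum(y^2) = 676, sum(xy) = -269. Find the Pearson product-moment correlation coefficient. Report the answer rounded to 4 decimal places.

S_xy = nΣxy − ΣxΣy = 12·(-269) − 80·(-32) = -3228 − (-2560) = -668
S_xx = nΣx² − (Σx)² = 12·668 − 80² = 8016 − 6400 = 1616
S_yy = nΣy² − (Σy)² = 12·676 − (-32)² = 8112 − 1024 = 7088
r = S_xy / √(S_xx·S_yy) = -668 / √(1616·7088) = -668 / √11454208 = -668 / 3384.4066 = -0.1974

-0.1974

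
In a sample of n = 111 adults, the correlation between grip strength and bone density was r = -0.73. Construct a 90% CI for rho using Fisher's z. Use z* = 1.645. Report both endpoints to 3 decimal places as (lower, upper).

(-0.796, -0.647)

z_r = atanh(-0.73) = -0.928727;  SE = 1/√(n−3) = 1/√108 = 0.096225
z-limits: -0.928727 ± 1.645·0.096225 = -0.928727 ± 0.158290 = [-1.087017, -0.770437]
ρ-limits: (tanh -1.087017, tanh -0.770437) = (-0.796, -0.647)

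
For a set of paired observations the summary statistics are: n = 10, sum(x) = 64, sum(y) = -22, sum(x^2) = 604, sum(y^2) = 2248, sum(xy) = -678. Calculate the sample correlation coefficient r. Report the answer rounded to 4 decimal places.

Numerator: nΣxy − (Σx)(Σy) = 10·(-678) − (64)(-22) = -5372
Denominator: √[(nΣx²−(Σx)²)(nΣy²−(Σy)²)]
  nΣx²−(Σx)² = 10·604 − 4096 = 1944;  nΣy²−(Σy)² = 10·2248 − 484 = 21996
  √(1944·21996) = √42760224 = 6539.1302
r = -5372 / 6539.1302 = -0.8215

-0.8215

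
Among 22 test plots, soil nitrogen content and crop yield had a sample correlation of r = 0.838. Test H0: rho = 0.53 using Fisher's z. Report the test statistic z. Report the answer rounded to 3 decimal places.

2.721

Fisher z: atanh(0.838) = 1.214418, atanh(0.53) = 0.590145
z = (z_r − z_0)·√(n−3) = (1.214418 − 0.590145)·√19 = 0.624273 · 4.358899 = 2.721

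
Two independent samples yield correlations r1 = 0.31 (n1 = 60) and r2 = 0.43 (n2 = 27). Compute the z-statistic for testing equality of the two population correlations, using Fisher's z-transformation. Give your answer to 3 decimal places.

z1 = atanh(0.31) = 0.320545,  z2 = atanh(0.43) = 0.459897
SE = √(1/(n1−3) + 1/(n2−3)) = √(1/57 + 1/24) = √(0.0175439 + 0.0416667) = √0.0592106 = 0.243332
z = (z1 − z2)/SE = (0.320545 − 0.459897) / 0.243332 = -0.139352 / 0.243332 = -0.573

-0.573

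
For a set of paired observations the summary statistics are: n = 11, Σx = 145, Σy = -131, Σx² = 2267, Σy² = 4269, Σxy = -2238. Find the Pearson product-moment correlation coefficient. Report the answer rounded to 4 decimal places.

S_xy = nΣxy − ΣxΣy = 11·(-2238) − 145·(-131) = -24618 − (-18995) = -5623
S_xx = nΣx² − (Σx)² = 11·2267 − 145² = 24937 − 21025 = 3912
S_yy = nΣy² − (Σy)² = 11·4269 − (-131)² = 46959 − 17161 = 29798
r = S_xy / √(S_xx·S_yy) = -5623 / √(3912·29798) = -5623 / √116569776 = -5623 / 10796.7484 = -0.5208

-0.5208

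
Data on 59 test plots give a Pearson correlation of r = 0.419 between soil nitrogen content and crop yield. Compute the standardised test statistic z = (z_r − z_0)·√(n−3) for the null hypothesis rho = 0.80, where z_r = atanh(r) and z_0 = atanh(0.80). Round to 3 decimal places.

z_r = atanh(0.419) = 0.446478,  z_0 = atanh(0.80) = 1.098612
SE = 1/√(n−3) = 1/√56 = 0.133631
z = (z_r − z_0)/SE = (0.446478 − 1.098612) / 0.133631 = -0.652134 / 0.133631 = -4.880

-4.880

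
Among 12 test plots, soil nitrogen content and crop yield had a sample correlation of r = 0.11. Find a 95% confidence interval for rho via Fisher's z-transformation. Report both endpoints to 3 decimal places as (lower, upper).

(-0.495, 0.643)

Fisher z: z_r = atanh(r) = ½·ln((1+0.11)/(1−0.11)) = 0.110447
SE(z) = 1/√(n−3) = 1/√9 = 0.333333
95% ⇒ z* = 1.960; margin = 1.960·0.333333 = 0.653333
CI on z-scale: (-0.542886, 0.763780)
Back-transform: tanh(-0.542886) = -0.495169, tanh(0.763780) = 0.643298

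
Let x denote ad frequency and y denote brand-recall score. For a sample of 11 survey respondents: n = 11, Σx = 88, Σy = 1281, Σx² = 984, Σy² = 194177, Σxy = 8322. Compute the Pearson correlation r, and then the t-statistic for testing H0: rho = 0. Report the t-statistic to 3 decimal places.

S_xy = nΣxy − ΣxΣy = 11·8322 − 88·1281 = 91542 − 112728 = -21186
S_xx = nΣx² − (Σx)² = 11·984 − 88² = 10824 − 7744 = 3080
S_yy = nΣy² − (Σy)² = 11·194177 − 1281² = 2135947 − 1640961 = 494986
r = S_xy / √(S_xx·S_yy) = -21186 / √(3080·494986) = -21186 / √1524556880 = -21186 / 39045.5744 = -0.5426
t = r·√(n−2)/√(1−r²) = -0.5426·√9 / √(1−0.294415) = -1.627800 / 0.839991 = -1.938

-1.938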